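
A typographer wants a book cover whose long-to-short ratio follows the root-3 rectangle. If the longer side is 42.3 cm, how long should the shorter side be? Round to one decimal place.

root-3 ≈ 1.73205.
Shorter side = 42.3 ÷ 1.73205 ≈ 24.422 → 24.4 cm.

24.4 cm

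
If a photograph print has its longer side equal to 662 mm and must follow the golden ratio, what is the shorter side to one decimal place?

409.1 mm

golden ratio ≈ 1.61803.
Shorter side = 662 ÷ 1.61803 ≈ 409.140 → 409.1 mm.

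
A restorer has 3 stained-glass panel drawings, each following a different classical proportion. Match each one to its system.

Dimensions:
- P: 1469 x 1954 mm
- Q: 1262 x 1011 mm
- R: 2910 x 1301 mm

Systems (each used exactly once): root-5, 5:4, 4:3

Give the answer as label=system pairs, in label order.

P=4:3, Q=5:4, R=root-5

Ratios: P ≈ 1.330; Q ≈ 1.248; R ≈ 2.237.
Targets: root-5 ≈ 2.236; 5:4 ≈ 1.250; 4:3 ≈ 1.333.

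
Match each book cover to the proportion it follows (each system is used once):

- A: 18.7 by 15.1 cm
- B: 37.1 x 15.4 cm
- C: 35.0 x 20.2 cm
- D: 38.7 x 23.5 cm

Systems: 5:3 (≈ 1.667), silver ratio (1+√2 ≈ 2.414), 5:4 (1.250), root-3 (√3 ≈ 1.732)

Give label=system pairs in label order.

A=5:4, B=silver ratio, C=root-3, D=5:3

Ratios: A ≈ 1.238; B ≈ 2.409; C ≈ 1.733; D ≈ 1.647.
Targets: 5:3 ≈ 1.667; silver ratio ≈ 2.414; 5:4 ≈ 1.250; root-3 ≈ 1.732.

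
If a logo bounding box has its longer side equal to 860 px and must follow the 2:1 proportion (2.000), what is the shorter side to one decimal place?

430.0 px

2:1 = 2.00000.
Shorter side = 860 ÷ 2.00000 ≈ 430.000 → 430.0 px.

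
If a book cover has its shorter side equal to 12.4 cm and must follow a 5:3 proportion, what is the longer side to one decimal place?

20.7 cm

5:3 ≈ 1.66667.
Longer side = 12.4 × 1.66667 ≈ 20.667 → 20.7 cm.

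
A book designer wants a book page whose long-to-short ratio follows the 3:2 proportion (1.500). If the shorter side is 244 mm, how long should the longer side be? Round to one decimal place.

366.0 mm

3:2 = 1.50000.
Longer side = 244 × 1.50000 ≈ 366.000 → 366.0 mm.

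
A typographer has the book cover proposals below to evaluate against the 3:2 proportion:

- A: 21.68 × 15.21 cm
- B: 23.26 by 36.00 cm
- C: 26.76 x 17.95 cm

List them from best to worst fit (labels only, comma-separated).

C, B, A

Ratios: A = 21.68 / 15.21 ≈ 1.425; B = 36.00 / 23.26 ≈ 1.548; C = 26.76 / 17.95 ≈ 1.491.
|Δ from 1.500|: A 0.075; B 0.048; C 0.009.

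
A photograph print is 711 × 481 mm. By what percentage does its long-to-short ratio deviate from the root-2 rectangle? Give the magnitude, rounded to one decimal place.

Ratio = 711 / 481 ≈ 1.4782.
Ideal root-2 ≈ 1.4142. |1.4782 − 1.4142| / 1.4142 ≈ 4.53% → 4.5%.

4.5%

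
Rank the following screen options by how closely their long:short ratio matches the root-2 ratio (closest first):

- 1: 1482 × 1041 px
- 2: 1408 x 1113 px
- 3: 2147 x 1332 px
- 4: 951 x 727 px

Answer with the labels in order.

1: 1482/1041 ≈ 1.424 → |1.424 − 1.414| = 0.010
2: 1408/1113 ≈ 1.265 → |1.265 − 1.414| = 0.149
3: 2147/1332 ≈ 1.612 → |1.612 − 1.414| = 0.198
4: 951/727 ≈ 1.308 → |1.308 − 1.414| = 0.106

1, 4, 2, 3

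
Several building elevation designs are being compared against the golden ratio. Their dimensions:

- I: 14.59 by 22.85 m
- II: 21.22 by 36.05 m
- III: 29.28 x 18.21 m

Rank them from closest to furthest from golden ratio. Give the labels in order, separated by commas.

Ratios: I = 22.85 / 14.59 ≈ 1.566; II = 36.05 / 21.22 ≈ 1.699; III = 29.28 / 18.21 ≈ 1.608.
|Δ from 1.618|: I 0.052; II 0.081; III 0.010.

III, I, II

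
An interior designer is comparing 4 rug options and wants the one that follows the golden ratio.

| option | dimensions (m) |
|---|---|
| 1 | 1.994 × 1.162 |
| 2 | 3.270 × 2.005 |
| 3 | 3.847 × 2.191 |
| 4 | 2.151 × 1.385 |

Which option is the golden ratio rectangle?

Ratios (long/short): 1 ≈ 1.716; 2 ≈ 1.631; 3 ≈ 1.756; 4 ≈ 1.553.
golden ratio ≈ 1.618; option 2 is nearest (Δ 0.013).

2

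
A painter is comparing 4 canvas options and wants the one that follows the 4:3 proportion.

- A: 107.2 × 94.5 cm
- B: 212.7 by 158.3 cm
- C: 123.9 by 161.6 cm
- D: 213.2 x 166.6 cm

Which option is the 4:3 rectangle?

B

Ratios (long/short): A ≈ 1.134; B ≈ 1.344; C ≈ 1.304; D ≈ 1.280.
4:3 ≈ 1.333; option B is nearest (Δ 0.011).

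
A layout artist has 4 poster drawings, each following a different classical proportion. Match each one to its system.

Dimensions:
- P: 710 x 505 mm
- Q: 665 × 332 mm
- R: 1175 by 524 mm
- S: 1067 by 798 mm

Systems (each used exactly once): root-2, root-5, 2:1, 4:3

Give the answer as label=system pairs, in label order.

P=root-2, Q=2:1, R=root-5, S=4:3

Ratios: P ≈ 1.406; Q ≈ 2.003; R ≈ 2.242; S ≈ 1.337.
Targets: root-2 ≈ 1.414; root-5 ≈ 2.236; 2:1 ≈ 2.000; 4:3 ≈ 1.333.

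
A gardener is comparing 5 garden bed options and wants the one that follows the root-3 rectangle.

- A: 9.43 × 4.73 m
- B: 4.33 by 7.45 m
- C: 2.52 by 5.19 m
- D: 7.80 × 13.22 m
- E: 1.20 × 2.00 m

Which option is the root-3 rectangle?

Target root-3 ≈ 1.732.
A: 1.994 (Δ0.262)  B: 1.721 (Δ0.011)  C: 2.060 (Δ0.328)  D: 1.695 (Δ0.037)  E: 1.667 (Δ0.065)

B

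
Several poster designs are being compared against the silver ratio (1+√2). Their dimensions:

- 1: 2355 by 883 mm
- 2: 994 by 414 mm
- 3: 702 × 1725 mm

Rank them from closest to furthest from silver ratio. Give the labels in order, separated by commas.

1: 2355/883 ≈ 2.667 → |2.667 − 2.414| = 0.253
2: 994/414 ≈ 2.401 → |2.401 − 2.414| = 0.013
3: 1725/702 ≈ 2.457 → |2.457 − 2.414| = 0.043

2, 3, 1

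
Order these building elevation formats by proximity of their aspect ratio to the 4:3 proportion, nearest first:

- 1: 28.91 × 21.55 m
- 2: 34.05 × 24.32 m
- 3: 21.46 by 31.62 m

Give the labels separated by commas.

1, 2, 3

1: 28.91/21.55 ≈ 1.342 → |1.342 − 1.333| = 0.009
2: 34.05/24.32 ≈ 1.400 → |1.400 − 1.333| = 0.067
3: 31.62/21.46 ≈ 1.473 → |1.473 − 1.333| = 0.140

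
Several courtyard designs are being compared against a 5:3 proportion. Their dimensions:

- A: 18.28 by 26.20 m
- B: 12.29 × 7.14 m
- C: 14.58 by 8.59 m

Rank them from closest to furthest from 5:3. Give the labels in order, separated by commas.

C, B, A

Ratios: A = 26.20 / 18.28 ≈ 1.433; B = 12.29 / 7.14 ≈ 1.721; C = 14.58 / 8.59 ≈ 1.697.
|Δ from 1.667|: A 0.234; B 0.054; C 0.030.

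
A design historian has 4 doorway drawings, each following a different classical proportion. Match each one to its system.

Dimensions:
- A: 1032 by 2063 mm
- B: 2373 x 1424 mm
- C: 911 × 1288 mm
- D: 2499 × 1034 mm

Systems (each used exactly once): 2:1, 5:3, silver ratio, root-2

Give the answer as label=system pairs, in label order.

A=2:1, B=5:3, C=root-2, D=silver ratio

Ratios: A ≈ 1.999; B ≈ 1.666; C ≈ 1.414; D ≈ 2.417.
Targets: 2:1 ≈ 2.000; 5:3 ≈ 1.667; silver ratio ≈ 2.414; root-2 ≈ 1.414.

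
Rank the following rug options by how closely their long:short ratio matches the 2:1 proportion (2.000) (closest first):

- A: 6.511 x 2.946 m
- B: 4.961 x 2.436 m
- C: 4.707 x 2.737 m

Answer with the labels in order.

Ratios: A = 6.511 / 2.946 ≈ 2.210; B = 4.961 / 2.436 ≈ 2.037; C = 4.707 / 2.737 ≈ 1.720.
|Δ from 2.000|: A 0.210; B 0.037; C 0.280.

B, A, C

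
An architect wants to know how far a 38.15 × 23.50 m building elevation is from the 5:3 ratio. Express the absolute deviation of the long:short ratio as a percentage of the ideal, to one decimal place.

2.6%

Ratio = 38.15 / 23.50 ≈ 1.6234.
Ideal 5:3 ≈ 1.6667. |1.6234 − 1.6667| / 1.6667 ≈ 2.60% → 2.6%.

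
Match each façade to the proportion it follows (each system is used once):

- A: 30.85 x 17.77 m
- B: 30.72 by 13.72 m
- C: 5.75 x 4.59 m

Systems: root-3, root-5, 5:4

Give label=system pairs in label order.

A=root-3, B=root-5, C=5:4

Ratios: A ≈ 1.736; B ≈ 2.239; C ≈ 1.253.
Targets: root-3 ≈ 1.732; root-5 ≈ 2.236; 5:4 ≈ 1.250.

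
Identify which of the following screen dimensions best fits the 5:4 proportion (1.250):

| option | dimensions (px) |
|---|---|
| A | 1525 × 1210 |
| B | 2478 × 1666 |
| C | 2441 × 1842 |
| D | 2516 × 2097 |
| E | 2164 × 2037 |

A

Target 5:4 ≈ 1.250.
A: 1.260 (Δ0.010)  B: 1.487 (Δ0.237)  C: 1.325 (Δ0.075)  D: 1.200 (Δ0.050)  E: 1.062 (Δ0.188)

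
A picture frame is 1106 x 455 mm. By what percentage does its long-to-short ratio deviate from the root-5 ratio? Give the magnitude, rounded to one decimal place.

8.7%

Ratio = 1106 / 455 ≈ 2.4308.
Ideal root-5 ≈ 2.2361. |2.4308 − 2.2361| / 2.2361 ≈ 8.71% → 8.7%.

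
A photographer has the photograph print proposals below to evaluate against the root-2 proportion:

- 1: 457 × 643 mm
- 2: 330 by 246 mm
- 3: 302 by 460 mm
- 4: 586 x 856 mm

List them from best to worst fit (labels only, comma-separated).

1, 4, 2, 3

1: 643/457 ≈ 1.407 → |1.407 − 1.414| = 0.007
2: 330/246 ≈ 1.341 → |1.341 − 1.414| = 0.073
3: 460/302 ≈ 1.523 → |1.523 − 1.414| = 0.109
4: 856/586 ≈ 1.461 → |1.461 − 1.414| = 0.047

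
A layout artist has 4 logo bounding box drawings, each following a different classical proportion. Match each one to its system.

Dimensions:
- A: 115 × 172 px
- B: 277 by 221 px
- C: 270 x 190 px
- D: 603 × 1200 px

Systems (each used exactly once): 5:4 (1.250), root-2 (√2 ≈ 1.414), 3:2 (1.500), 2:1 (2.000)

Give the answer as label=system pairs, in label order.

A=3:2, B=5:4, C=root-2, D=2:1

Ratios: A ≈ 1.496; B ≈ 1.253; C ≈ 1.421; D ≈ 1.990.
Targets: 5:4 ≈ 1.250; root-2 ≈ 1.414; 3:2 ≈ 1.500; 2:1 ≈ 2.000.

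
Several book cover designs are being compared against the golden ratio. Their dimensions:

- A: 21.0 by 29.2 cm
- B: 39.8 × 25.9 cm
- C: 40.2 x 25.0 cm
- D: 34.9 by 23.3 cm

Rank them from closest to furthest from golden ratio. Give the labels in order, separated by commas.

C, B, D, A

A: 29.2/21.0 ≈ 1.390 → |1.390 − 1.618| = 0.228
B: 39.8/25.9 ≈ 1.537 → |1.537 − 1.618| = 0.081
C: 40.2/25.0 ≈ 1.608 → |1.608 − 1.618| = 0.010
D: 34.9/23.3 ≈ 1.498 → |1.498 − 1.618| = 0.120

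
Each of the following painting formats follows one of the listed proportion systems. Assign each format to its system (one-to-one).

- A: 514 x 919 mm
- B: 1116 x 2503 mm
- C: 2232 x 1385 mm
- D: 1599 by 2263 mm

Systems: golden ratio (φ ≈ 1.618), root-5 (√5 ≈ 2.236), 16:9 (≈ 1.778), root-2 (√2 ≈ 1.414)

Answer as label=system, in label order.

A=16:9, B=root-5, C=golden ratio, D=root-2

A = 919/514 ≈ 1.788 → 16:9 (1.778)
B = 2503/1116 ≈ 2.243 → root-5 (2.236)
C = 2232/1385 ≈ 1.612 → golden ratio (1.618)
D = 2263/1599 ≈ 1.415 → root-2 (1.414)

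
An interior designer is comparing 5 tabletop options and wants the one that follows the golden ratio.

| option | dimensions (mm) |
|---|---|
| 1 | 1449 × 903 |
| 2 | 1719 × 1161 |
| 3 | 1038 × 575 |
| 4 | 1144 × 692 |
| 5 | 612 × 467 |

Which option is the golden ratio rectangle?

1

Ratios (long/short): 1 ≈ 1.605; 2 ≈ 1.481; 3 ≈ 1.805; 4 ≈ 1.653; 5 ≈ 1.310.
golden ratio ≈ 1.618; option 1 is nearest (Δ 0.013).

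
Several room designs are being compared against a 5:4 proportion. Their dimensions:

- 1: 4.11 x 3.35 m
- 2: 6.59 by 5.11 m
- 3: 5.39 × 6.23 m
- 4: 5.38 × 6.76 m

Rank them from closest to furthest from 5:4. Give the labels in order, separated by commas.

Ratios: 1 = 4.11 / 3.35 ≈ 1.227; 2 = 6.59 / 5.11 ≈ 1.290; 3 = 6.23 / 5.39 ≈ 1.156; 4 = 6.76 / 5.38 ≈ 1.257.
|Δ from 1.250|: 1 0.023; 2 0.040; 3 0.094; 4 0.007.

4, 1, 2, 3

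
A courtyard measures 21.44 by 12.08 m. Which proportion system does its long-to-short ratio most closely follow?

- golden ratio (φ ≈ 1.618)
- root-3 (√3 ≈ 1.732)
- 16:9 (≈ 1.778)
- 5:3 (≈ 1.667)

21.44/12.08 ≈ 1.775. Nearest candidates are 16:9 (1.778, off by 0.003) and root-3 (1.732, off by 0.043).

16:9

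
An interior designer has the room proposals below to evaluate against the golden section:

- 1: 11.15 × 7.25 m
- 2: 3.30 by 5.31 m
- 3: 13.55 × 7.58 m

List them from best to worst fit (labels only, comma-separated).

Ratios: 1 = 11.15 / 7.25 ≈ 1.538; 2 = 5.31 / 3.30 ≈ 1.609; 3 = 13.55 / 7.58 ≈ 1.788.
|Δ from 1.618|: 1 0.080; 2 0.009; 3 0.170.

2, 1, 3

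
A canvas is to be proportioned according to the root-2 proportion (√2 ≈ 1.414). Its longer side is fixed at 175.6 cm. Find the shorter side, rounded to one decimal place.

124.2 cm

root-2 ≈ 1.41421.
Shorter side = 175.6 ÷ 1.41421 ≈ 124.168 → 124.2 cm.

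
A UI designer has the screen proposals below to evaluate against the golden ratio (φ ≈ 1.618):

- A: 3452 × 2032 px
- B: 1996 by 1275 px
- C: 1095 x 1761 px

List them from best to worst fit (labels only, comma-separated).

Ratios: A = 3452 / 2032 ≈ 1.699; B = 1996 / 1275 ≈ 1.565; C = 1761 / 1095 ≈ 1.608.
|Δ from 1.618|: A 0.081; B 0.053; C 0.010.

C, B, A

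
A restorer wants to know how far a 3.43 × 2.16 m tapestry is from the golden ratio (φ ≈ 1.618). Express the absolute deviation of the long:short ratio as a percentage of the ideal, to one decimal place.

Ratio = 3.43 / 2.16 ≈ 1.5880.
Ideal golden ratio ≈ 1.6180. |1.5880 − 1.6180| / 1.6180 ≈ 1.85% → 1.9%.

1.9%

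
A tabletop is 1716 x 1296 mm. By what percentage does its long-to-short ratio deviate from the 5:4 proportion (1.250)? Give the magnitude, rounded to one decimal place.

Ratio = 1716 / 1296 ≈ 1.3241.
Ideal 5:4 = 1.2500. |1.3241 − 1.2500| / 1.2500 ≈ 5.93% → 5.9%.

5.9%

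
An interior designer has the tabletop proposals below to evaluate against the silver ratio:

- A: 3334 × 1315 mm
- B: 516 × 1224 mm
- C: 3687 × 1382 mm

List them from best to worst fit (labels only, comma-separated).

B, A, C

Ratios: A = 3334 / 1315 ≈ 2.535; B = 1224 / 516 ≈ 2.372; C = 3687 / 1382 ≈ 2.668.
|Δ from 2.414|: A 0.121; B 0.042; C 0.254.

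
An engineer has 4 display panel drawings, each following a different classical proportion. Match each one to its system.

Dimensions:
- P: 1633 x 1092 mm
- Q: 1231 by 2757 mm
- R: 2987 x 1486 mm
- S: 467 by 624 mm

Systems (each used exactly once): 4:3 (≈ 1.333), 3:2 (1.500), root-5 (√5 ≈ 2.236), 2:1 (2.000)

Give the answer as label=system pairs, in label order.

P=3:2, Q=root-5, R=2:1, S=4:3

Ratios: P ≈ 1.495; Q ≈ 2.240; R ≈ 2.010; S ≈ 1.336.
Targets: 4:3 ≈ 1.333; 3:2 ≈ 1.500; root-5 ≈ 2.236; 2:1 ≈ 2.000.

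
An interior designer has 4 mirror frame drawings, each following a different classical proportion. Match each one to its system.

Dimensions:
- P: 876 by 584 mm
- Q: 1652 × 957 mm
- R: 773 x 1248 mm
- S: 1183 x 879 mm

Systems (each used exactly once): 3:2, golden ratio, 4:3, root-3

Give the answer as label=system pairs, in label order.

P = 876/584 ≈ 1.500 → 3:2 (1.500)
Q = 1652/957 ≈ 1.726 → root-3 (1.732)
R = 1248/773 ≈ 1.614 → golden ratio (1.618)
S = 1183/879 ≈ 1.346 → 4:3 (1.333)

P=3:2, Q=root-3, R=golden ratio, S=4:3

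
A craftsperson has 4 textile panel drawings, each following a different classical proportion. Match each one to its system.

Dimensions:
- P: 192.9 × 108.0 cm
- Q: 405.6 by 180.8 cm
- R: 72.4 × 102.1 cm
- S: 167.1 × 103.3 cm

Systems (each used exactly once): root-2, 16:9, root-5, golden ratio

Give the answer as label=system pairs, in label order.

P=16:9, Q=root-5, R=root-2, S=golden ratio

P = 192.9/108.0 ≈ 1.786 → 16:9 (1.778)
Q = 405.6/180.8 ≈ 2.243 → root-5 (2.236)
R = 102.1/72.4 ≈ 1.410 → root-2 (1.414)
S = 167.1/103.3 ≈ 1.618 → golden ratio (1.618)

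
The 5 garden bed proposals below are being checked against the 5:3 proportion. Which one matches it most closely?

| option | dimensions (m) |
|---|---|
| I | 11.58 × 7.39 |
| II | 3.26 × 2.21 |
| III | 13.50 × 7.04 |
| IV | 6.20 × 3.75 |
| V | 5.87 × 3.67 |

Ratios (long/short): I ≈ 1.567; II ≈ 1.475; III ≈ 1.918; IV ≈ 1.653; V ≈ 1.599.
5:3 ≈ 1.667; option IV is nearest (Δ 0.014).

IV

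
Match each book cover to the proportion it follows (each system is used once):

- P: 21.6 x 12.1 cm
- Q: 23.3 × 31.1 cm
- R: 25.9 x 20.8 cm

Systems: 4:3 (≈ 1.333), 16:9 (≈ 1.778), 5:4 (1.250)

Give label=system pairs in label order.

P=16:9, Q=4:3, R=5:4

P = 21.6/12.1 ≈ 1.785 → 16:9 (1.778)
Q = 31.1/23.3 ≈ 1.335 → 4:3 (1.333)
R = 25.9/20.8 ≈ 1.245 → 5:4 (1.250)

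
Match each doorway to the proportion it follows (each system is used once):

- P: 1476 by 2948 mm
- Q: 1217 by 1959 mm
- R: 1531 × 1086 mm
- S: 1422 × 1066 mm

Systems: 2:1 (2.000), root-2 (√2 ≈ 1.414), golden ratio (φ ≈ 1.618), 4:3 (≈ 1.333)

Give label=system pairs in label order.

Ratios: P ≈ 1.997; Q ≈ 1.610; R ≈ 1.410; S ≈ 1.334.
Targets: 2:1 ≈ 2.000; root-2 ≈ 1.414; golden ratio ≈ 1.618; 4:3 ≈ 1.333.

P=2:1, Q=golden ratio, R=root-2, S=4:3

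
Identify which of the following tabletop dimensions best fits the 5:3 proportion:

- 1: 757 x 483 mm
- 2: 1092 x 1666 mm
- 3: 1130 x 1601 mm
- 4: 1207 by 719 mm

4

Target 5:3 ≈ 1.667.
1: 1.567 (Δ0.100)  2: 1.526 (Δ0.141)  3: 1.417 (Δ0.250)  4: 1.679 (Δ0.012)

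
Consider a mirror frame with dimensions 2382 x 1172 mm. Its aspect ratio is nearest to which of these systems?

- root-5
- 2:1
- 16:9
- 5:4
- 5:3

2382/1172 ≈ 2.032. Nearest candidates are 2:1 (2.000, off by 0.032) and root-5 (2.236, off by 0.204).

2:1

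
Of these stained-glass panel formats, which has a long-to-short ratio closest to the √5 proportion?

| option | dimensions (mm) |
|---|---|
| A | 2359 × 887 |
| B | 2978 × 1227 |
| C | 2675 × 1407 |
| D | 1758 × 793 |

Ratios (long/short): A ≈ 2.660; B ≈ 2.427; C ≈ 1.901; D ≈ 2.217.
root-5 ≈ 2.236; option D is nearest (Δ 0.019).

D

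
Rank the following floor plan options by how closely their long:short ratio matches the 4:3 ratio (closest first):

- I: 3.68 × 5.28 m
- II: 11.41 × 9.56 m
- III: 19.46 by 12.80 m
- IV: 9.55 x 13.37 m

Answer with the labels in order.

I: 5.28/3.68 ≈ 1.435 → |1.435 − 1.333| = 0.102
II: 11.41/9.56 ≈ 1.194 → |1.194 − 1.333| = 0.139
III: 19.46/12.80 ≈ 1.520 → |1.520 − 1.333| = 0.187
IV: 13.37/9.55 ≈ 1.400 → |1.400 − 1.333| = 0.067

IV, I, II, III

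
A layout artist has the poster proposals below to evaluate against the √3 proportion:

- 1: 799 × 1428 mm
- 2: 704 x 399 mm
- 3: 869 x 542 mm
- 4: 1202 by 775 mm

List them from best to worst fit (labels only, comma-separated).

Ratios: 1 = 1428 / 799 ≈ 1.787; 2 = 704 / 399 ≈ 1.764; 3 = 869 / 542 ≈ 1.603; 4 = 1202 / 775 ≈ 1.551.
|Δ from 1.732|: 1 0.055; 2 0.032; 3 0.129; 4 0.181.

2, 1, 3, 4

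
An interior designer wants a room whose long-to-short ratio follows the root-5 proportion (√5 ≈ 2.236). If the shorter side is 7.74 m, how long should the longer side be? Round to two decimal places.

17.31 m

root-5 ≈ 2.23607.
Longer side = 7.74 × 2.23607 ≈ 17.3072 → 17.31 m.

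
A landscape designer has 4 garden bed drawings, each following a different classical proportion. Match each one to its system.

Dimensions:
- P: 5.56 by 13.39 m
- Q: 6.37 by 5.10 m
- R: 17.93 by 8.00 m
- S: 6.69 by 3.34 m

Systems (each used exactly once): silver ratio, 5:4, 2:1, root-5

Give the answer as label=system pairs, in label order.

P=silver ratio, Q=5:4, R=root-5, S=2:1

Ratios: P ≈ 2.408; Q ≈ 1.249; R ≈ 2.241; S ≈ 2.003.
Targets: silver ratio ≈ 2.414; 5:4 ≈ 1.250; 2:1 ≈ 2.000; root-5 ≈ 2.236.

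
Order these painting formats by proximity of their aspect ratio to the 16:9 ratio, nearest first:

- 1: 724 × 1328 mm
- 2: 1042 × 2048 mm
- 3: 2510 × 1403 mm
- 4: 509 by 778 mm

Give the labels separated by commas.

Ratios: 1 = 1328 / 724 ≈ 1.834; 2 = 2048 / 1042 ≈ 1.965; 3 = 2510 / 1403 ≈ 1.789; 4 = 778 / 509 ≈ 1.528.
|Δ from 1.778|: 1 0.056; 2 0.187; 3 0.011; 4 0.250.

3, 1, 2, 4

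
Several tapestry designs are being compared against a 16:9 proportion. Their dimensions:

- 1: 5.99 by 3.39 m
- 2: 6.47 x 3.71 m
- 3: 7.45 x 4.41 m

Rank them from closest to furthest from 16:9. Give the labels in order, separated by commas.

1, 2, 3

Ratios: 1 = 5.99 / 3.39 ≈ 1.767; 2 = 6.47 / 3.71 ≈ 1.744; 3 = 7.45 / 4.41 ≈ 1.689.
|Δ from 1.778|: 1 0.011; 2 0.034; 3 0.089.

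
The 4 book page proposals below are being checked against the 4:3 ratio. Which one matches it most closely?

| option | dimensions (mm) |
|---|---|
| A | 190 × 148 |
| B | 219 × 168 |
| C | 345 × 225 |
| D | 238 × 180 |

Ratios (long/short): A ≈ 1.284; B ≈ 1.304; C ≈ 1.533; D ≈ 1.322.
4:3 ≈ 1.333; option D is nearest (Δ 0.011).

D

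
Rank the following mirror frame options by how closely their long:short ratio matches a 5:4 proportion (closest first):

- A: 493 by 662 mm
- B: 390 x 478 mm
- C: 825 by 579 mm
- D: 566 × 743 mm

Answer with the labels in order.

A: 662/493 ≈ 1.343 → |1.343 − 1.250| = 0.093
B: 478/390 ≈ 1.226 → |1.226 − 1.250| = 0.024
C: 825/579 ≈ 1.425 → |1.425 − 1.250| = 0.175
D: 743/566 ≈ 1.313 → |1.313 − 1.250| = 0.063

B, D, A, C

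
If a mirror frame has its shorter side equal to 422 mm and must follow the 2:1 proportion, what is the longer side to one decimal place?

2:1 = 2.00000.
Longer side = 422 × 2.00000 ≈ 844.000 → 844.0 mm.

844.0 mm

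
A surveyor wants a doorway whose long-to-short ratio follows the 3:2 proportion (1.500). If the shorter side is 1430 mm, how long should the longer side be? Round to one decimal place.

2145.0 mm

3:2 = 1.50000.
Longer side = 1430 × 1.50000 ≈ 2145.000 → 2145.0 mm.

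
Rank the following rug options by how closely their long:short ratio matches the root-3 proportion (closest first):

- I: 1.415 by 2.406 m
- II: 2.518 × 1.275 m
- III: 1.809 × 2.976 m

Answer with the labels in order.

Ratios: I = 2.406 / 1.415 ≈ 1.700; II = 2.518 / 1.275 ≈ 1.975; III = 2.976 / 1.809 ≈ 1.645.
|Δ from 1.732|: I 0.032; II 0.243; III 0.087.

I, III, II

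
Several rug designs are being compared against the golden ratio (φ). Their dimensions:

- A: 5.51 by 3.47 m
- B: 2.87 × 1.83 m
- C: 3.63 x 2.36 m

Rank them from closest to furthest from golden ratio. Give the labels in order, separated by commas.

A: 5.51/3.47 ≈ 1.588 → |1.588 − 1.618| = 0.030
B: 2.87/1.83 ≈ 1.568 → |1.568 − 1.618| = 0.050
C: 3.63/2.36 ≈ 1.538 → |1.538 − 1.618| = 0.080

A, B, C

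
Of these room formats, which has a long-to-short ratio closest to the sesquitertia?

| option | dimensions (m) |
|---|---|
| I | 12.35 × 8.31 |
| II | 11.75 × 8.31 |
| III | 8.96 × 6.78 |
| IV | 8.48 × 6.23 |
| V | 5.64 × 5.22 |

Target 4:3 ≈ 1.333.
I: 1.486 (Δ0.153)  II: 1.414 (Δ0.081)  III: 1.322 (Δ0.011)  IV: 1.361 (Δ0.028)  V: 1.080 (Δ0.253)

III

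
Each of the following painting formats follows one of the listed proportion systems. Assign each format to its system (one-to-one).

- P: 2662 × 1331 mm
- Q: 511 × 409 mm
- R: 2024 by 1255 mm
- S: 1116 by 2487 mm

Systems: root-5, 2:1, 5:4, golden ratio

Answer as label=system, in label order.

Ratios: P ≈ 2.000; Q ≈ 1.249; R ≈ 1.613; S ≈ 2.228.
Targets: root-5 ≈ 2.236; 2:1 ≈ 2.000; 5:4 ≈ 1.250; golden ratio ≈ 1.618.

P=2:1, Q=5:4, R=golden ratio, S=root-5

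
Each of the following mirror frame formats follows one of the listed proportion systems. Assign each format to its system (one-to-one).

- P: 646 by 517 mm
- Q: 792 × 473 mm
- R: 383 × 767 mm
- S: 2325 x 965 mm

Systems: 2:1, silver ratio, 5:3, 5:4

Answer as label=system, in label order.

P=5:4, Q=5:3, R=2:1, S=silver ratio

P = 646/517 ≈ 1.250 → 5:4 (1.250)
Q = 792/473 ≈ 1.674 → 5:3 (1.667)
R = 767/383 ≈ 2.003 → 2:1 (2.000)
S = 2325/965 ≈ 2.409 → silver ratio (2.414)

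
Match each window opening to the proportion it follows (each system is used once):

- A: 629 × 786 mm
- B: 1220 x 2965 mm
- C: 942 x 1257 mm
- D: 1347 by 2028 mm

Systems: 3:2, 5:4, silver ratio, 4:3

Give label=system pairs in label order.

A = 786/629 ≈ 1.250 → 5:4 (1.250)
B = 2965/1220 ≈ 2.430 → silver ratio (2.414)
C = 1257/942 ≈ 1.334 → 4:3 (1.333)
D = 2028/1347 ≈ 1.506 → 3:2 (1.500)

A=5:4, B=silver ratio, C=4:3, D=3:2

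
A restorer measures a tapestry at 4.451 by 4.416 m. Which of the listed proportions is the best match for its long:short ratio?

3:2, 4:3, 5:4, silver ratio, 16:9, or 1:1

Ratio = 4.451 / 4.416 ≈ 1.008.
Distances: 3:2 1.500 (Δ 0.492); 4:3 1.333 (Δ 0.325); 5:4 1.250 (Δ 0.242); silver ratio 2.414 (Δ 1.406); 16:9 1.778 (Δ 0.770); 1:1 1.000 (Δ 0.008).

1:1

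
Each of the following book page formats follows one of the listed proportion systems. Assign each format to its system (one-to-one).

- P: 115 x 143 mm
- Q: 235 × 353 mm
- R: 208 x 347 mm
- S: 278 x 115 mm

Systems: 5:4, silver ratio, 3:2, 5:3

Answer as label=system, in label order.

P=5:4, Q=3:2, R=5:3, S=silver ratio

P = 143/115 ≈ 1.243 → 5:4 (1.250)
Q = 353/235 ≈ 1.502 → 3:2 (1.500)
R = 347/208 ≈ 1.668 → 5:3 (1.667)
S = 278/115 ≈ 2.417 → silver ratio (2.414)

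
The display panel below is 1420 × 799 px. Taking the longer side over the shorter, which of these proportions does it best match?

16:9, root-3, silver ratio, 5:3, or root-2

1420/799 ≈ 1.777. Nearest candidates are 16:9 (1.778, off by 0.001) and root-3 (1.732, off by 0.045).

16:9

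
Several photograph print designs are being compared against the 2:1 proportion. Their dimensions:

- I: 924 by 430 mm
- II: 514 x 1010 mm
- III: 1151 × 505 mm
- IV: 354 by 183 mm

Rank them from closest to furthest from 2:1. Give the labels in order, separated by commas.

II, IV, I, III

Ratios: I = 924 / 430 ≈ 2.149; II = 1010 / 514 ≈ 1.965; III = 1151 / 505 ≈ 2.279; IV = 354 / 183 ≈ 1.934.
|Δ from 2.000|: I 0.149; II 0.035; III 0.279; IV 0.066.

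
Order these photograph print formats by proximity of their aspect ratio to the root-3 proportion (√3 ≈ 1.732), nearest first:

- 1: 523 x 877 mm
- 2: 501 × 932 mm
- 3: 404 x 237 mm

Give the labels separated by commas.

3, 1, 2

Ratios: 1 = 877 / 523 ≈ 1.677; 2 = 932 / 501 ≈ 1.860; 3 = 404 / 237 ≈ 1.705.
|Δ from 1.732|: 1 0.055; 2 0.128; 3 0.027.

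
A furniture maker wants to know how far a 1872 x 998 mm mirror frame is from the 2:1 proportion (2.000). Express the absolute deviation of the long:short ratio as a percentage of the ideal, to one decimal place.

6.2%

Ratio = 1872 / 998 ≈ 1.8758.
Ideal 2:1 = 2.0000. |1.8758 − 2.0000| / 2.0000 ≈ 6.21% → 6.2%.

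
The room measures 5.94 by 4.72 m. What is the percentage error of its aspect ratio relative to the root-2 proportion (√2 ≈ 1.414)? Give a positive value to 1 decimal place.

11.0%

Ratio = 5.94 / 4.72 ≈ 1.2585.
Ideal root-2 ≈ 1.4142. |1.2585 − 1.4142| / 1.4142 ≈ 11.01% → 11.0%.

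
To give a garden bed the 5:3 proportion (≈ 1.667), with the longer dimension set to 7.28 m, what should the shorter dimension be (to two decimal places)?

4.37 m

5:3 ≈ 1.66667.
Shorter side = 7.28 ÷ 1.66667 ≈ 4.3680 → 4.37 m.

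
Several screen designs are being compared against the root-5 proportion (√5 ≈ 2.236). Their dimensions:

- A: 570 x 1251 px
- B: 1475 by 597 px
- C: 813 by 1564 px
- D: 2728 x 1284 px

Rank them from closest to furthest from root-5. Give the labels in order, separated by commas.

A: 1251/570 ≈ 2.195 → |2.195 − 2.236| = 0.041
B: 1475/597 ≈ 2.471 → |2.471 − 2.236| = 0.235
C: 1564/813 ≈ 1.924 → |1.924 − 2.236| = 0.312
D: 2728/1284 ≈ 2.125 → |2.125 − 2.236| = 0.111

A, D, B, C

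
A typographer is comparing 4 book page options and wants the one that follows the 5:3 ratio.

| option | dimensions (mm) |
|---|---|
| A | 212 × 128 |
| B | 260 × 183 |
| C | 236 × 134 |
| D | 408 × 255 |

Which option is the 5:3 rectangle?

A

Ratios (long/short): A ≈ 1.656; B ≈ 1.421; C ≈ 1.761; D ≈ 1.600.
5:3 ≈ 1.667; option A is nearest (Δ 0.011).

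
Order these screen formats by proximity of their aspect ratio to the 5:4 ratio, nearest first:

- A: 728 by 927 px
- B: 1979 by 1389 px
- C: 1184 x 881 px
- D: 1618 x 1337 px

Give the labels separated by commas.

A, D, C, B

Ratios: A = 927 / 728 ≈ 1.273; B = 1979 / 1389 ≈ 1.425; C = 1184 / 881 ≈ 1.344; D = 1618 / 1337 ≈ 1.210.
|Δ from 1.250|: A 0.023; B 0.175; C 0.094; D 0.040.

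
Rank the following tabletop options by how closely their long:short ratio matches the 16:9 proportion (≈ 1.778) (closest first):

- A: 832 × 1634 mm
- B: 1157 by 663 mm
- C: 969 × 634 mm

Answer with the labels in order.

B, A, C

Ratios: A = 1634 / 832 ≈ 1.964; B = 1157 / 663 ≈ 1.745; C = 969 / 634 ≈ 1.528.
|Δ from 1.778|: A 0.186; B 0.033; C 0.250.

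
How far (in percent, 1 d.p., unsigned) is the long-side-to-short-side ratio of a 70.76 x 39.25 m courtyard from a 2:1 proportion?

Ratio = 70.76 / 39.25 ≈ 1.8028.
Ideal 2:1 = 2.0000. |1.8028 − 2.0000| / 2.0000 ≈ 9.86% → 9.9%.

9.9%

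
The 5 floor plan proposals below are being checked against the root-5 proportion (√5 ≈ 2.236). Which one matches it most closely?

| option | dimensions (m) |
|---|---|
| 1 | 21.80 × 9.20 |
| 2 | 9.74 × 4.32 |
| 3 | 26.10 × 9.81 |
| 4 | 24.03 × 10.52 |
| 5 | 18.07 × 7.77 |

Ratios (long/short): 1 ≈ 2.370; 2 ≈ 2.255; 3 ≈ 2.661; 4 ≈ 2.284; 5 ≈ 2.326.
root-5 ≈ 2.236; option 2 is nearest (Δ 0.019).

2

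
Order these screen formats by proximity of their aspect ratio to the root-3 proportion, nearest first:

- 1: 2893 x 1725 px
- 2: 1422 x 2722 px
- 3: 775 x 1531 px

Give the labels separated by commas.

1, 2, 3

Ratios: 1 = 2893 / 1725 ≈ 1.677; 2 = 2722 / 1422 ≈ 1.914; 3 = 1531 / 775 ≈ 1.975.
|Δ from 1.732|: 1 0.055; 2 0.182; 3 0.243.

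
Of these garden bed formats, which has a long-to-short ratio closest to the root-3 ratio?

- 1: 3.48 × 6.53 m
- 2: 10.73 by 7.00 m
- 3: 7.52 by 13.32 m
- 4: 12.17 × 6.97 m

4

Ratios (long/short): 1 ≈ 1.876; 2 ≈ 1.533; 3 ≈ 1.771; 4 ≈ 1.746.
root-3 ≈ 1.732; option 4 is nearest (Δ 0.014).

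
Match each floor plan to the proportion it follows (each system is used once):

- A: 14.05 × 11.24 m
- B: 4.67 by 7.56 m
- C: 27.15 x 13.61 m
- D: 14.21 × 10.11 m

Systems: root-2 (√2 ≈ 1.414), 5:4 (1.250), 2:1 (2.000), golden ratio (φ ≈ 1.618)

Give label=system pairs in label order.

Ratios: A ≈ 1.250; B ≈ 1.619; C ≈ 1.995; D ≈ 1.406.
Targets: root-2 ≈ 1.414; 5:4 ≈ 1.250; 2:1 ≈ 2.000; golden ratio ≈ 1.618.

A=5:4, B=golden ratio, C=2:1, D=root-2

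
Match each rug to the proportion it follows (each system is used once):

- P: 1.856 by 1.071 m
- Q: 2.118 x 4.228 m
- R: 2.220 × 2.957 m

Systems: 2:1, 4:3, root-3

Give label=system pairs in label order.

P=root-3, Q=2:1, R=4:3

Ratios: P ≈ 1.733; Q ≈ 1.996; R ≈ 1.332.
Targets: 2:1 ≈ 2.000; 4:3 ≈ 1.333; root-3 ≈ 1.732.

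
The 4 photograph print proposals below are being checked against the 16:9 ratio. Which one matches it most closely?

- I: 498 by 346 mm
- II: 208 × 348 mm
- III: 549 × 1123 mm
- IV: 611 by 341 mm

Ratios (long/short): I ≈ 1.439; II ≈ 1.673; III ≈ 2.046; IV ≈ 1.792.
16:9 ≈ 1.778; option IV is nearest (Δ 0.014).

IV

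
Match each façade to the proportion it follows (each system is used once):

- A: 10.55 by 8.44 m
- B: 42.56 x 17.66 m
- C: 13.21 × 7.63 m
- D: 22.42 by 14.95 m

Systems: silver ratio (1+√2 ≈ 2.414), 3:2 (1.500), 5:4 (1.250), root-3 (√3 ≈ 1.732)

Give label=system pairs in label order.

Ratios: A ≈ 1.250; B ≈ 2.410; C ≈ 1.731; D ≈ 1.500.
Targets: silver ratio ≈ 2.414; 3:2 ≈ 1.500; 5:4 ≈ 1.250; root-3 ≈ 1.732.

A=5:4, B=silver ratio, C=root-3, D=3:2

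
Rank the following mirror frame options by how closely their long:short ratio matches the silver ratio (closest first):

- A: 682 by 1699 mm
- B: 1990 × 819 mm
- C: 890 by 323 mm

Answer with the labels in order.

A: 1699/682 ≈ 2.491 → |2.491 − 2.414| = 0.077
B: 1990/819 ≈ 2.430 → |2.430 − 2.414| = 0.016
C: 890/323 ≈ 2.755 → |2.755 − 2.414| = 0.341

B, A, C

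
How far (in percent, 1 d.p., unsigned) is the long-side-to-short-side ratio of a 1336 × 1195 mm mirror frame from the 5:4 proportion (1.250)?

Ratio = 1336 / 1195 ≈ 1.1180.
Ideal 5:4 = 1.2500. |1.1180 − 1.2500| / 1.2500 ≈ 10.56% → 10.6%.

10.6%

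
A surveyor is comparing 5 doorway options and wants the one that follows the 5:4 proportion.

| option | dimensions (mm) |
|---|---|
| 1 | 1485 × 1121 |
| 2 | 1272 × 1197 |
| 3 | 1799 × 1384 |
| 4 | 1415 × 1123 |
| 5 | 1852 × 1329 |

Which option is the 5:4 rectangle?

Ratios (long/short): 1 ≈ 1.325; 2 ≈ 1.063; 3 ≈ 1.300; 4 ≈ 1.260; 5 ≈ 1.394.
5:4 ≈ 1.250; option 4 is nearest (Δ 0.010).

4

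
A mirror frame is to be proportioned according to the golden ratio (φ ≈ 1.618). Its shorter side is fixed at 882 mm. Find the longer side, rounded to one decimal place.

golden ratio ≈ 1.61803.
Longer side = 882 × 1.61803 ≈ 1427.102 → 1427.1 mm.

1427.1 mm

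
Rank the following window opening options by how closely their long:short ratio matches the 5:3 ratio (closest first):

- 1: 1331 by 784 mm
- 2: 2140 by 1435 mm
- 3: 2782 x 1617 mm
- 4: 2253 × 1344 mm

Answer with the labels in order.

1: 1331/784 ≈ 1.698 → |1.698 − 1.667| = 0.031
2: 2140/1435 ≈ 1.491 → |1.491 − 1.667| = 0.176
3: 2782/1617 ≈ 1.720 → |1.720 − 1.667| = 0.053
4: 2253/1344 ≈ 1.676 → |1.676 − 1.667| = 0.009

4, 1, 3, 2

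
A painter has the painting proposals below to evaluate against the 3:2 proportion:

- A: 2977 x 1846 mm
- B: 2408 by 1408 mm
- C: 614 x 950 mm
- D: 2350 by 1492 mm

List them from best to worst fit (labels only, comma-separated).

C, D, A, B

Ratios: A = 2977 / 1846 ≈ 1.613; B = 2408 / 1408 ≈ 1.710; C = 950 / 614 ≈ 1.547; D = 2350 / 1492 ≈ 1.575.
|Δ from 1.500|: A 0.113; B 0.210; C 0.047; D 0.075.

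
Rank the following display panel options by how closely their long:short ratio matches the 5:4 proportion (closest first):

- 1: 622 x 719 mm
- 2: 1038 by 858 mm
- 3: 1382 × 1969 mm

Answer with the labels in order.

2, 1, 3

Ratios: 1 = 719 / 622 ≈ 1.156; 2 = 1038 / 858 ≈ 1.210; 3 = 1969 / 1382 ≈ 1.425.
|Δ from 1.250|: 1 0.094; 2 0.040; 3 0.175.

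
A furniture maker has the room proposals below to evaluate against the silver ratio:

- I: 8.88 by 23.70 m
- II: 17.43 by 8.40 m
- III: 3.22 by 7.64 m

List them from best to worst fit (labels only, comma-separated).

III, I, II

I: 23.70/8.88 ≈ 2.669 → |2.669 − 2.414| = 0.255
II: 17.43/8.40 ≈ 2.075 → |2.075 − 2.414| = 0.339
III: 7.64/3.22 ≈ 2.373 → |2.373 − 2.414| = 0.041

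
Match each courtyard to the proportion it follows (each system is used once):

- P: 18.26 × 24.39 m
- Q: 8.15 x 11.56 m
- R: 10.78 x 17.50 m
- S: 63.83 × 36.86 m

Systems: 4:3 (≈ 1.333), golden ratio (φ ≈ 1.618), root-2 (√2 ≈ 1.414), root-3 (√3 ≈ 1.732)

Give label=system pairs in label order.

Ratios: P ≈ 1.336; Q ≈ 1.418; R ≈ 1.623; S ≈ 1.732.
Targets: 4:3 ≈ 1.333; golden ratio ≈ 1.618; root-2 ≈ 1.414; root-3 ≈ 1.732.

P=4:3, Q=root-2, R=golden ratio, S=root-3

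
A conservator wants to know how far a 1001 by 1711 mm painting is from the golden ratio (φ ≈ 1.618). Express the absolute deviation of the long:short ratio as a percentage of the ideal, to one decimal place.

5.6%

Ratio = 1711 / 1001 ≈ 1.7093.
Ideal golden ratio ≈ 1.6180. |1.7093 − 1.6180| / 1.6180 ≈ 5.64% → 5.6%.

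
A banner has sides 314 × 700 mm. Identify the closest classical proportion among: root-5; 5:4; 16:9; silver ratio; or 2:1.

700/314 ≈ 2.229. Nearest candidates are root-5 (2.236, off by 0.007) and silver ratio (2.414, off by 0.185).

root-5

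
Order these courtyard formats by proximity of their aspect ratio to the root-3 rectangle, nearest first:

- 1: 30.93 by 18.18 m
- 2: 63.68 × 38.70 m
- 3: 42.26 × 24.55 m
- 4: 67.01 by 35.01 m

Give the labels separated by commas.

Ratios: 1 = 30.93 / 18.18 ≈ 1.701; 2 = 63.68 / 38.70 ≈ 1.645; 3 = 42.26 / 24.55 ≈ 1.721; 4 = 67.01 / 35.01 ≈ 1.914.
|Δ from 1.732|: 1 0.031; 2 0.087; 3 0.011; 4 0.182.

3, 1, 2, 4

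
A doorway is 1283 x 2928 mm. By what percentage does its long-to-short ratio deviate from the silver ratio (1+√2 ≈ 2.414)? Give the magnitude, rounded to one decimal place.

5.5%

Ratio = 2928 / 1283 ≈ 2.2822.
Ideal silver ratio ≈ 2.4142. |2.2822 − 2.4142| / 2.4142 ≈ 5.47% → 5.5%.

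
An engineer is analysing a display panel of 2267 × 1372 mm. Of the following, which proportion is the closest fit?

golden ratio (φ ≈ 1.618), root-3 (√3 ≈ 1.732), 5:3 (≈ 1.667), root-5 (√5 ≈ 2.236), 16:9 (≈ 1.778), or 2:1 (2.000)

5:3

Ratio = 2267 / 1372 ≈ 1.652.
Distances: golden ratio 1.618 (Δ 0.034); root-3 1.732 (Δ 0.080); 5:3 1.667 (Δ 0.015); root-5 2.236 (Δ 0.584); 16:9 1.778 (Δ 0.126); 2:1 2.000 (Δ 0.348).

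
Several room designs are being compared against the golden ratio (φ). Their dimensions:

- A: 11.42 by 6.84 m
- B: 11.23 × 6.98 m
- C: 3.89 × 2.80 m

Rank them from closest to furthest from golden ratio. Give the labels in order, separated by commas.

B, A, C

A: 11.42/6.84 ≈ 1.670 → |1.670 − 1.618| = 0.052
B: 11.23/6.98 ≈ 1.609 → |1.609 − 1.618| = 0.009
C: 3.89/2.80 ≈ 1.389 → |1.389 − 1.618| = 0.229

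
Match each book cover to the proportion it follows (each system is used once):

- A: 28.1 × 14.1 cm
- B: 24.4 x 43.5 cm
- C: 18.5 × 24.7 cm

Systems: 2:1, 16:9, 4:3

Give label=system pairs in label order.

A=2:1, B=16:9, C=4:3

Ratios: A ≈ 1.993; B ≈ 1.783; C ≈ 1.335.
Targets: 2:1 ≈ 2.000; 16:9 ≈ 1.778; 4:3 ≈ 1.333.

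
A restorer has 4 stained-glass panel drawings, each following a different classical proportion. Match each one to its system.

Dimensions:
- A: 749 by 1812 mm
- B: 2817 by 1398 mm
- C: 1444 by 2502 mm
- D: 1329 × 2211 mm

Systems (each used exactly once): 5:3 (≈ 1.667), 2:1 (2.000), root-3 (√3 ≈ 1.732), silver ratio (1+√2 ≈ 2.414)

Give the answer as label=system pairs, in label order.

A = 1812/749 ≈ 2.419 → silver ratio (2.414)
B = 2817/1398 ≈ 2.015 → 2:1 (2.000)
C = 2502/1444 ≈ 1.733 → root-3 (1.732)
D = 2211/1329 ≈ 1.664 → 5:3 (1.667)

A=silver ratio, B=2:1, C=root-3, D=5:3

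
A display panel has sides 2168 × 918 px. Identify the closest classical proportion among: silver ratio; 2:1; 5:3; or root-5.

Ratio = 2168 / 918 ≈ 2.362.
Distances: silver ratio 2.414 (Δ 0.052); 2:1 2.000 (Δ 0.362); 5:3 1.667 (Δ 0.695); root-5 2.236 (Δ 0.126).

silver ratio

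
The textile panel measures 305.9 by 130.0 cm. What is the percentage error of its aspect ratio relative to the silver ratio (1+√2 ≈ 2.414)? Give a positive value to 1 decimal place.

Ratio = 305.9 / 130.0 ≈ 2.3531.
Ideal silver ratio ≈ 2.4142. |2.3531 − 2.4142| / 2.4142 ≈ 2.53% → 2.5%.

2.5%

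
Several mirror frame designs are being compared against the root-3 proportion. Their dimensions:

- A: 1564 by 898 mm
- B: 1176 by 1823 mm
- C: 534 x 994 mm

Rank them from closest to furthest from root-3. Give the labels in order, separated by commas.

A: 1564/898 ≈ 1.742 → |1.742 − 1.732| = 0.010
B: 1823/1176 ≈ 1.550 → |1.550 − 1.732| = 0.182
C: 994/534 ≈ 1.861 → |1.861 − 1.732| = 0.129

A, C, B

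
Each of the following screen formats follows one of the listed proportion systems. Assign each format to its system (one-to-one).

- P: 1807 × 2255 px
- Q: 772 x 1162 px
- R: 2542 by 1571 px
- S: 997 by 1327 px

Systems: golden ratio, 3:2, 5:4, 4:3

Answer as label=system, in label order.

Ratios: P ≈ 1.248; Q ≈ 1.505; R ≈ 1.618; S ≈ 1.331.
Targets: golden ratio ≈ 1.618; 3:2 ≈ 1.500; 5:4 ≈ 1.250; 4:3 ≈ 1.333.

P=5:4, Q=3:2, R=golden ratio, S=4:3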